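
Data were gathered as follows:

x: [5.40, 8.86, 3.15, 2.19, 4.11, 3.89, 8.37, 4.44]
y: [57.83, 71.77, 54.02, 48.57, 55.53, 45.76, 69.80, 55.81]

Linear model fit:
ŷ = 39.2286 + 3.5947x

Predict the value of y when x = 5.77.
ŷ = 59.9700

To predict y for x = 5.77, substitute into the regression equation:

ŷ = 39.2286 + 3.5947 × 5.77
ŷ = 39.2286 + 20.7414
ŷ = 59.9700

This is the fitted mean response at that x — an individual observation would come with a wider prediction interval.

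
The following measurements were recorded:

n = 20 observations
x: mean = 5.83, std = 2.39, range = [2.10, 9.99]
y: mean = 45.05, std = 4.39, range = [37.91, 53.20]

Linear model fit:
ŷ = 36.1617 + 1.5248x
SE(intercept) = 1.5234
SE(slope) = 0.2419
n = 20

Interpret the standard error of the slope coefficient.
SE(slope) = 0.2419 measures the uncertainty in the estimated slope. The coefficient is estimated precisely (SE/|β̂₁| = 15.9%).

SE(β̂₁) = 0.2419 says: if we drew many samples of n = 20 from the same population and refit each time, the fitted slopes would scatter with a standard deviation of roughly 0.2419 around the true β₁.

Relative precision:
- SE / |β̂₁| = 0.2419 / 1.5248 = 15.9%
- Rule of thumb (under 20%: precise; 20% to under 50%: moderately precise; 50% or more: imprecise) → precise

Link to interval estimation: a confidence interval for β₁ is β̂₁ ± t* × 0.2419, so SE sets the half-width per unit of t*.

What drives SE(β̂₁): wider spread of x values → smaller SE.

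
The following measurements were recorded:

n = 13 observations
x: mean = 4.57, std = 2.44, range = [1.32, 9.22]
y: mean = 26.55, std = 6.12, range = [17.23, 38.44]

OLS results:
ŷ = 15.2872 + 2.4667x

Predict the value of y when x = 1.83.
ŷ = 19.8013

To predict y for x = 1.83, substitute into the regression equation:

ŷ = 15.2872 + 2.4667 × 1.83
ŷ = 15.2872 + 4.5141
ŷ = 19.8013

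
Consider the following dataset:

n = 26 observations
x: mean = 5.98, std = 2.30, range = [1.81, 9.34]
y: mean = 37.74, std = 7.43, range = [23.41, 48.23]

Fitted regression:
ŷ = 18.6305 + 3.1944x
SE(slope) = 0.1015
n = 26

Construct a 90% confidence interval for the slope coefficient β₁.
The 90% CI for β₁ is (3.0207, 3.3681)

Confidence interval for the slope:

The 90% CI for β₁ is: β̂₁ ± t*(α/2, n-2) × SE(β̂₁)

Step 1: Find critical t-value
- Confidence level = 0.9
- Degrees of freedom = n - 2 = 26 - 2 = 24
- t*(α/2, 24) = 1.7109

Step 2: Calculate margin of error
Margin = 1.7109 × 0.1015 = 0.1737

Step 3: Construct interval
CI = 3.1944 ± 0.1737
CI = (3.0207, 3.3681)

Interpretation: intervals built this way capture the true β₁ in 90% of repeated samples; here the plausible range for the per-unit effect of x on y is 3.0207 to 3.3681.
Since 0 is outside the interval, a two-sided test at α = 0.10 would reject H₀: β₁ = 0.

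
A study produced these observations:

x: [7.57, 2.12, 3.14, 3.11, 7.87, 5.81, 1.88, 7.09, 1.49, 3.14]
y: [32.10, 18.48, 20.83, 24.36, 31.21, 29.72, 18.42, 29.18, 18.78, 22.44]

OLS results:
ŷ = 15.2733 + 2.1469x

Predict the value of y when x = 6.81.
ŷ = 29.8937

x = 6.81 lies inside the observed range [1.49, 7.87], so the fitted equation applies directly:

ŷ = 15.2733 + 2.1469 × 6.81
ŷ = 15.2733 + 14.6204
ŷ = 29.8937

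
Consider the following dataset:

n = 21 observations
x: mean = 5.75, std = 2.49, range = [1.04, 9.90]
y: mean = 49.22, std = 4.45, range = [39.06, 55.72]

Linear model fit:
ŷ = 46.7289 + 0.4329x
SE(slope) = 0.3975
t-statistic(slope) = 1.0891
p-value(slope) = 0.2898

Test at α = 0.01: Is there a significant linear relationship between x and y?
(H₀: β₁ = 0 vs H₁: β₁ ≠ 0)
Since p-value = 0.2898 ≥ α = 0.01, fail to reject H₀ — the slope is not significantly different from 0.

Hypothesis test for the slope coefficient:

H₀: β₁ = 0 (no linear relationship)
H₁: β₁ ≠ 0 (linear relationship exists)

Test statistic: t = β̂₁ / SE(β̂₁) = 0.4329 / 0.3975 = 1.0891

p = 0.2898: how often a slope estimate this far from 0 (in SE units) would arise by chance if β₁ were truly 0.

Decision rule: reject H₀ if p-value < α.
p-value = 0.2898 ≥ α = 0.01 → fail to reject H₀.

Conclusion: the linear association between x and y is not significant at the 1% level.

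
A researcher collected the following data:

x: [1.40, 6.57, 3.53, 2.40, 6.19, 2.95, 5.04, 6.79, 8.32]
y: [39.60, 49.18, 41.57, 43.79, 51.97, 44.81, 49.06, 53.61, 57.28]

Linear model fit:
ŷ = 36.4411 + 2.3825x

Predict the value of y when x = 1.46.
ŷ = 39.9196

x = 1.46 lies inside the observed range [1.40, 8.32], so the fitted equation applies directly:

ŷ = 36.4411 + 2.3825 × 1.46
ŷ = 36.4411 + 3.4785
ŷ = 39.9196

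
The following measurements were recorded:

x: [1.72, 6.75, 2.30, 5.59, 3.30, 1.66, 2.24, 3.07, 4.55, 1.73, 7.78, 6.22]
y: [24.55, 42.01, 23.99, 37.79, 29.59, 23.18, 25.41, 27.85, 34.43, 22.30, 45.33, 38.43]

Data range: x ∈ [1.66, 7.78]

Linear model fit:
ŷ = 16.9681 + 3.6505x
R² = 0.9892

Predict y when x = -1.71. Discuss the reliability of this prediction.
The equation gives ŷ = 10.7257; however x = -1.71 is 3.37 units below the observed range, so this extrapolated value should not be trusted.

Prediction calculation:
ŷ = 16.9681 + 3.6505 × (-1.71)
ŷ = 10.7257

Reliability:
- Data range: x ∈ [1.66, 7.78]
- Prediction point: x = -1.71 is 3.37 units below the observed range → this is EXTRAPOLATION, not interpolation

Why that matters here:
- R² describes fit only over the sampled x values; it says nothing about behaviour beyond them
- There are no observations near this x to validate the fitted line there

Report the number if required, but flag clearly that it is an extrapolation.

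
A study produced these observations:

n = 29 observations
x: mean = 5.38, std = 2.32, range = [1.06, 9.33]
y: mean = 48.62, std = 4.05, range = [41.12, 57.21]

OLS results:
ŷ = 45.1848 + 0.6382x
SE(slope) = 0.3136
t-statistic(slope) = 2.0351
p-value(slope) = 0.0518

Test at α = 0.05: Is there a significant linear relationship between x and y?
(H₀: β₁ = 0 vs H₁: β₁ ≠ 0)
Fail to reject H₀: p-value = 0.0518 ≥ α = 0.05. The linear relationship is not significant at the 5% level.

Hypothesis test for the slope coefficient:

H₀: β₁ = 0 (no linear relationship)
H₁: β₁ ≠ 0 (linear relationship exists)

Test statistic: t = β̂₁ / SE(β̂₁) = 0.6382 / 0.3136 = 2.0351

p = 0.0518: how often a slope estimate this far from 0 (in SE units) would arise by chance if β₁ were truly 0.

Decision rule: reject H₀ if p-value < α.
p-value = 0.0518 ≥ α = 0.05 → fail to reject H₀.

At α = 0.05 the data do not provide convincing evidence of a nonzero slope.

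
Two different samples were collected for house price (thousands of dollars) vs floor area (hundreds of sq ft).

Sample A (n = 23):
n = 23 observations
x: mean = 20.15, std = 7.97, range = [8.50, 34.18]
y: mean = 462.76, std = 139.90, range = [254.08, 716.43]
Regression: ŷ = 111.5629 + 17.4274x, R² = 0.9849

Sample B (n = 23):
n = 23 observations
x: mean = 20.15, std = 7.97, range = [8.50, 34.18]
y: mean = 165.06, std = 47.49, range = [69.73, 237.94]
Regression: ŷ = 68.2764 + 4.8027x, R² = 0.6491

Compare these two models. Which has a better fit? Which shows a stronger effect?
Model A has the better fit (R² = 0.9849 vs 0.6491). Model A shows the stronger effect (|β₁| = 17.4274 vs 4.8027).

Model Comparison:

Fit — compare R²:
- Model A: R² = 0.9849 → 98.49% of variance in house price explained
- Model B: R² = 0.6491 → 64.91% of variance in house price explained
- 0.9849 > 0.6491 → Model A has the better fit

Which has the larger per-hundred sq ft effect? (|β₁|)
- Model A: β₁ = 17.4274 → predicted house price rises 17.4274 thousand dollars per additional hundred sq ft of floor area
- Model B: β₁ = 4.8027 → predicted house price rises 4.8027 thousand dollars per additional hundred sq ft of floor area
- |17.4274| > |4.8027| → Model A shows the stronger marginal effect

Notes:
- R² measures how tightly points cluster around the line; β₁ measures how steep the line is — they answer different questions.
- The two samples could reflect different populations, time periods, or measurement quality.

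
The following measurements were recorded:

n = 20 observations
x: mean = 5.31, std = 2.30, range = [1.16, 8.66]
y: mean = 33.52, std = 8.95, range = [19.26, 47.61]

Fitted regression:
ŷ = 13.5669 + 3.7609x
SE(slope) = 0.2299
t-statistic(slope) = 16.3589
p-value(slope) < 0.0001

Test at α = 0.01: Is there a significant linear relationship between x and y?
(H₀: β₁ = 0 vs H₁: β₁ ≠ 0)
Reject H₀: p-value < 0.0001 < α = 0.01. The linear relationship is significant at the 1% level.

Hypothesis test for the slope coefficient:

H₀: β₁ = 0 (no linear relationship)
H₁: β₁ ≠ 0 (linear relationship exists)

Test statistic: t = β̂₁ / SE(β̂₁) = 3.7609 / 0.2299 = 16.3589

p < 0.0001: how often a slope estimate this far from 0 (in SE units) would arise by chance if β₁ were truly 0.

Decision rule: reject H₀ if p-value < α.
p-value < 0.0001 < α = 0.01 → reject H₀.

At α = 0.01 the data do provide convincing evidence of a nonzero slope.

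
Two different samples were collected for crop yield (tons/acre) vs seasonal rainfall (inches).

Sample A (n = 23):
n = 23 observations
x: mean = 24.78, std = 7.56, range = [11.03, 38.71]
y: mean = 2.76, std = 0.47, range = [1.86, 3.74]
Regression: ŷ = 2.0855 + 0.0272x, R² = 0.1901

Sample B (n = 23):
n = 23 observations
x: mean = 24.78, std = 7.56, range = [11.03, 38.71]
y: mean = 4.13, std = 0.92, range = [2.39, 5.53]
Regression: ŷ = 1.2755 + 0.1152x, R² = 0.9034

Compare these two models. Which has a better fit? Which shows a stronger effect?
Model B has the better fit (R² = 0.9034 vs 0.1901). Model B shows the stronger effect (|β₁| = 0.1152 vs 0.0272).

Model Comparison:

Which explains more variance? (R²)
- Model A: R² = 0.1901 → 19.01% of variance in crop yield explained
- Model B: R² = 0.9034 → 90.34% of variance in crop yield explained
- 0.9034 > 0.1901 → Model B has the better fit

Strength of effect — compare |β₁|:
- Model A: β₁ = 0.0272 → predicted crop yield rises 0.0272 tons/acre per additional inch of rainfall
- Model B: β₁ = 0.1152 → predicted crop yield rises 0.1152 tons/acre per additional inch of rainfall
- |0.0272| < |0.1152| → Model B shows the stronger marginal effect

Notes:
- R² measures how tightly points cluster around the line; β₁ measures how steep the line is — they answer different questions.
- A steeper slope doesn't make a better model if the scatter around the line is large.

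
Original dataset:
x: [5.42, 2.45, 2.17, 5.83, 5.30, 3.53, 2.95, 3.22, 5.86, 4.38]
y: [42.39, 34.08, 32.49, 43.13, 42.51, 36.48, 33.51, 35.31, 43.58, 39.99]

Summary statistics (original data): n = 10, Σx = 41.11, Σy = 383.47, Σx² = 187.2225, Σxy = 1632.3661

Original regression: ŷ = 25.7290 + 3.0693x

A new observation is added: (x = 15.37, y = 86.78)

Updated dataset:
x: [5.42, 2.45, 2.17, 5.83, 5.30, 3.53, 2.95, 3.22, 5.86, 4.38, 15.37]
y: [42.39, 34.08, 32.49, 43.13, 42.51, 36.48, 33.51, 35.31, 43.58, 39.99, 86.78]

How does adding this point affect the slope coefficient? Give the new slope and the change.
Adding the point moves β₁ from 3.0693 to 4.1335, i.e. it increases by 1.0642 (+34.7%).

x = 15.37 lies well outside the original x-range [2.17, 5.86] (x̄ ≈ 4.11), so this observation has high leverage and can move the slope substantially.

Step 1: Update the sums with the new point (n goes from 10 to 11)
Σx  = 41.11 + 15.37 = 56.48
Σy  = 383.47 + 86.78 = 470.25
Σx² = 187.2225 + 15.37² = 187.2225 + 236.2369 = 423.4594
Σxy = 1632.3661 + 15.37×86.78 = 1632.3661 + 1333.8086 = 2966.1747

Step 2: Recompute the slope with b₁ = (nΣxy − ΣxΣy) / (nΣx² − (Σx)²)
Numerator   = 11×2966.1747 − 56.48×470.25 = 32627.9217 − 26559.7200 = 6068.2017
Denominator = 11×423.4594 − 56.48² = 4658.0534 − 3189.9904 = 1468.0630
b₁(new) = 6068.2017 / 1468.0630 = 4.1335

(Same formula on the original sums: (10×1632.3661 − 41.11×383.47) / (10×187.2225 − 41.11²) = 559.2093 / 182.1929 = 3.0693, matching the given fit.)

Step 3: Change in slope
Δβ₁ = 4.1335 − 3.0693 = +1.0642
Relative change = +1.0642 / 3.0693 × 100% = +34.7%
→ the slope increases when the point is added.

Because the point sits above the extension of the original line at a high-leverage x, it tilts the fit up.
In practice: investigate whether it comes from the same population as the rest of the sample; examine leverage (hᵢ) and Cook's distance rather than deleting it automatically.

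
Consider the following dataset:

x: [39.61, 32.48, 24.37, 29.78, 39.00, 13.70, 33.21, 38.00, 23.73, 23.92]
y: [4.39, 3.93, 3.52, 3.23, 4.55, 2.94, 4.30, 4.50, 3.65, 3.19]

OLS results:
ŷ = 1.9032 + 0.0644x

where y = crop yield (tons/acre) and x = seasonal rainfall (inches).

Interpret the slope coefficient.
An increase of one inch in rainfall is associated with a 0.0644 tons/acre increase in predicted crop yield.

The slope coefficient β₁ = 0.0644 represents the marginal effect of rainfall on crop yield.

Interpretation:
- Rainfall up by 1 inch → predicted crop yield increases by 0.0644 tons/acre
- This is a linear approximation: the same per-unit change is assumed across the whole observed x range
- The sign (+) gives the direction; the magnitude 0.0644 gives the size of the effect per inch

(β₀ = 1.9032 is the fitted value at x = 0 and is not part of the slope interpretation.)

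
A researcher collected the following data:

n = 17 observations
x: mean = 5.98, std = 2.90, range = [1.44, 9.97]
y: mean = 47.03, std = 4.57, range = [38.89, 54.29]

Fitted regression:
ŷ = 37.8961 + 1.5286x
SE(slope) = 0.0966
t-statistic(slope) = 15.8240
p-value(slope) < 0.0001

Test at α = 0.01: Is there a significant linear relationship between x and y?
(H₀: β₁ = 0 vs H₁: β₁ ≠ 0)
Since p-value < 0.0001 < α = 0.01, reject H₀ — the slope is significantly different from 0.

Hypothesis test for the slope coefficient:

H₀: β₁ = 0 (no linear relationship)
H₁: β₁ ≠ 0 (linear relationship exists)

Test statistic: t = β̂₁ / SE(β̂₁) = 1.5286 / 0.0966 = 15.8240

With df = 15, the two-sided p-value for |t| = 15.8240 is <0.0001.

Decision rule: reject H₀ if p-value < α.
p-value < 0.0001 < α = 0.01 → reject H₀.

Conclusion: the linear association between x and y is significant at the 1% level.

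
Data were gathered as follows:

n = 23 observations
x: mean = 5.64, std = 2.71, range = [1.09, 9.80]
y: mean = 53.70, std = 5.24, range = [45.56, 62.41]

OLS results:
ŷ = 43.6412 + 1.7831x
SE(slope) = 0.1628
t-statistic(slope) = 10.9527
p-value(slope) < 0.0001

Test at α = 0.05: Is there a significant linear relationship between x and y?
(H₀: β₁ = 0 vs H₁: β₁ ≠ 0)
Reject H₀: p-value < 0.0001 < α = 0.05. The linear relationship is significant at the 5% level.

Hypothesis test for the slope coefficient:

H₀: β₁ = 0 (no linear relationship)
H₁: β₁ ≠ 0 (linear relationship exists)

Test statistic: t = β̂₁ / SE(β̂₁) = 1.7831 / 0.1628 = 10.9527

With df = 21, the two-sided p-value for |t| = 10.9527 is <0.0001.

Decision rule: reject H₀ if p-value < α.
p-value < 0.0001 < α = 0.05 → reject H₀.

There is sufficient evidence at the 5% significance level to conclude that a linear relationship exists between x and y.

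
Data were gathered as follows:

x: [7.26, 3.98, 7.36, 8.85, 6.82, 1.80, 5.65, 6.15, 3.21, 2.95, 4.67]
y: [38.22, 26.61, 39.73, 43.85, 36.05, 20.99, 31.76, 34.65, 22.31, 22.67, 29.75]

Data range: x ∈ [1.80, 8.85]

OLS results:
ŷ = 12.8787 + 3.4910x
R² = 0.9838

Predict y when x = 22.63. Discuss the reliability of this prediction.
ŷ = 91.8800 (extrapolation — x = 22.63 lies outside [1.80, 8.85], so reliability is low).

Prediction calculation:
ŷ = 12.8787 + 3.4910 × 22.63
ŷ = 91.8800

Reliability:
- Data range: x ∈ [1.80, 8.85]
- Prediction point: x = 22.63 is 13.78 units above the observed range → this is EXTRAPOLATION, not interpolation

Why that matters here:
- There are no observations near this x to validate the fitted line there
- R² describes fit only over the sampled x values; it says nothing about behaviour beyond them
- Real relationships often flatten, saturate, or turn nonlinear at extremes

Report the number if required, but flag clearly that it is an extrapolation.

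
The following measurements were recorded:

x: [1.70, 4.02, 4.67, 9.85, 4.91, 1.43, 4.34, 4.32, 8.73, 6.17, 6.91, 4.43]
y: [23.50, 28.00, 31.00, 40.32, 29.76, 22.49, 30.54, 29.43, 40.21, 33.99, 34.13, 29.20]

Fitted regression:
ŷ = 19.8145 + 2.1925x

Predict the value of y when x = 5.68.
ŷ = 32.2679

x = 5.68 lies inside the observed range [1.43, 9.85], so the fitted equation applies directly:

ŷ = 19.8145 + 2.1925 × 5.68
ŷ = 19.8145 + 12.4534
ŷ = 32.2679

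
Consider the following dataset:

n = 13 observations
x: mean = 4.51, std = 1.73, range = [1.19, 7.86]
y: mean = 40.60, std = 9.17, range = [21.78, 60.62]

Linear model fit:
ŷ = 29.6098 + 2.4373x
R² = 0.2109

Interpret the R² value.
The model explains 21.09% of the variance in y (R² = 0.2109), leaving 78.91% unexplained; the fit is weak.

The coefficient of determination R² is the fraction of the total variation in y that the fitted line accounts for.

Here R² = 0.2109:
- Explained: 21.09% of the variation in y
- Unexplained (residual): 100% − 21.09% = 78.91%
- Rule of thumb (below 0.3 weak; 0.3 to below 0.7 moderate; 0.7 and above strong) → weak

Equivalently, for simple linear regression R² = r², so |r| = √0.2109 ≈ 0.4592.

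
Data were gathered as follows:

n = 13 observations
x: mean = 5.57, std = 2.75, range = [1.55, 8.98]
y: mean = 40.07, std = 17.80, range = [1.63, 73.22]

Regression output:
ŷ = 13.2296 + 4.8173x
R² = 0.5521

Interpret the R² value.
The model explains 55.21% of the variance in y (R² = 0.5521), leaving 44.79% unexplained; the fit is moderate.

R² = 1 − SS_res/SS_tot compares the residual scatter to the total scatter of y about its mean.

Here R² = 0.5521:
- Explained: 55.21% of the variation in y
- Unexplained (residual): 100% − 55.21% = 44.79%
- Rule of thumb (below 0.3 weak; 0.3 to below 0.7 moderate; 0.7 and above strong) → moderate

Calculation: R² = 1 − (SS_res / SS_tot), where SS_res is the sum of squared residuals and SS_tot the total sum of squares.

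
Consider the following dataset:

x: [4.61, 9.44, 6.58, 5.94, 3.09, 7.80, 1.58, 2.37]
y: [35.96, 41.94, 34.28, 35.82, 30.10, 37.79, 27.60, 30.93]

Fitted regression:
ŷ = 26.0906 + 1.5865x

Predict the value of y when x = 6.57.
ŷ = 36.5139

x = 6.57 lies inside the observed range [1.58, 9.44], so the fitted equation applies directly:

ŷ = 26.0906 + 1.5865 × 6.57
ŷ = 26.0906 + 10.4233
ŷ = 36.5139

This is a point prediction; actual observations scatter around it by roughly the residual standard deviation.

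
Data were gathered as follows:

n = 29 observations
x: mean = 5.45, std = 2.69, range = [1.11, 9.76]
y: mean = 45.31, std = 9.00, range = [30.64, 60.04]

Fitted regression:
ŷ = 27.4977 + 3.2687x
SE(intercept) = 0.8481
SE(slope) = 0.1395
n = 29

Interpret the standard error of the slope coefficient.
The slope 3.2687 is pinned down to within about ±0.1395 (one SE) by these data — relative uncertainty 4.3%, i.e. precise.

SE(β̂₁) = 0.1395 says: if we drew many samples of n = 29 from the same population and refit each time, the fitted slopes would scatter with a standard deviation of roughly 0.1395 around the true β₁.

Relative precision:
- SE / |β̂₁| = 0.1395 / 3.2687 = 4.3%
- Rule of thumb (under 20%: precise; 20% to under 50%: moderately precise; 50% or more: imprecise) → precise

Link to interval estimation: a confidence interval for β₁ is β̂₁ ± t* × 0.1395, so SE sets the half-width per unit of t*.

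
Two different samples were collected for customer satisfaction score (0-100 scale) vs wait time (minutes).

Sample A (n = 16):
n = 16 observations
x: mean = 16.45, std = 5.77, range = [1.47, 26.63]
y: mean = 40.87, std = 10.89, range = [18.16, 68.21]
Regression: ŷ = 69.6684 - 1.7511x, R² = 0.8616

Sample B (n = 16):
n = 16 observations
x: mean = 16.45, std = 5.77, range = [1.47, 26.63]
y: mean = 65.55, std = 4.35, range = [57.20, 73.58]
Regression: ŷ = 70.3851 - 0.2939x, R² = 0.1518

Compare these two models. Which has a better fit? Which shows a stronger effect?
Model A has the better fit (R² = 0.8616 vs 0.1518). Model A shows the stronger effect (|β₁| = 1.7511 vs 0.2939).

Model Comparison:

Fit — compare R²:
- Model A: R² = 0.8616 → 86.16% of variance in satisfaction score explained
- Model B: R² = 0.1518 → 15.18% of variance in satisfaction score explained
- 0.8616 > 0.1518 → Model A has the better fit

Strength of effect — compare |β₁|:
- Model A: β₁ = -1.7511 → predicted satisfaction score falls 1.7511 points per additional minute of wait time
- Model B: β₁ = -0.2939 → predicted satisfaction score falls 0.2939 points per additional minute of wait time
- |-1.7511| > |-0.2939| → Model A shows the stronger marginal effect

Note: The two samples could reflect different populations, time periods, or measurement quality.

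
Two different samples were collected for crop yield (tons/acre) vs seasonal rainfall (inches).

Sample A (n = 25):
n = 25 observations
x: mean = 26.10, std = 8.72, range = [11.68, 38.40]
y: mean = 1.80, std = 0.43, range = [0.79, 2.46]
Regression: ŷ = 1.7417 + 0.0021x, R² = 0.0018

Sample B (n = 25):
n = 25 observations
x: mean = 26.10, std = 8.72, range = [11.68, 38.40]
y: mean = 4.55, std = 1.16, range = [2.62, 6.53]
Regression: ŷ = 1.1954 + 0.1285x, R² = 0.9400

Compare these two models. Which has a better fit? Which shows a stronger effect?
Model B has the better fit (R² = 0.9400 vs 0.0018). Model B shows the stronger effect (|β₁| = 0.1285 vs 0.0021).

Model Comparison:

Which explains more variance? (R²)
- Model A: R² = 0.0018 → 0.18% of variance in crop yield explained
- Model B: R² = 0.9400 → 94.00% of variance in crop yield explained
- 0.9400 > 0.0018 → Model B has the better fit

Strength of effect — compare |β₁|:
- Model A: β₁ = 0.0021 → predicted crop yield rises 0.0021 tons/acre per additional inch of rainfall
- Model B: β₁ = 0.1285 → predicted crop yield rises 0.1285 tons/acre per additional inch of rainfall
- |0.0021| < |0.1285| → Model B shows the stronger marginal effect

Note: R² measures how tightly points cluster around the line; β₁ measures how steep the line is — they answer different questions.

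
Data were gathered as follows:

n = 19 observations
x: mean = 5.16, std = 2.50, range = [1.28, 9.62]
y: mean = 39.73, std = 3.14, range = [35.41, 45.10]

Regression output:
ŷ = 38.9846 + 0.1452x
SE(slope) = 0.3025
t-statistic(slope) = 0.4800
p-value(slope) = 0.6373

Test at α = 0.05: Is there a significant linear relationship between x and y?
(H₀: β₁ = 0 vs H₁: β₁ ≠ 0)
p-value = 0.6373 ≥ α = 0.05, so we fail to reject H₀. The relationship is not significant.

Hypothesis test for the slope coefficient:

H₀: β₁ = 0 (no linear relationship)
H₁: β₁ ≠ 0 (linear relationship exists)

Test statistic: t = β̂₁ / SE(β̂₁) = 0.1452 / 0.3025 = 0.4800

With df = 17, the two-sided p-value for |t| = 0.4800 is 0.6373.

Decision rule: reject H₀ if p-value < α.
p-value = 0.6373 ≥ α = 0.05 → fail to reject H₀.

At α = 0.05 the data do not provide convincing evidence of a nonzero slope.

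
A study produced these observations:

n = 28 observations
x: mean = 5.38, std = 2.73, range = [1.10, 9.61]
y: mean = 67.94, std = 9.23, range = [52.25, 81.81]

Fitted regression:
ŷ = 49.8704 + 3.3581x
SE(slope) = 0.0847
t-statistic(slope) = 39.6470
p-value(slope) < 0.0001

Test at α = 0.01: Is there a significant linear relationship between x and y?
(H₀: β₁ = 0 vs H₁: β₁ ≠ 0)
Reject H₀: p-value < 0.0001 < α = 0.01. The linear relationship is significant at the 1% level.

Hypothesis test for the slope coefficient:

H₀: β₁ = 0 (no linear relationship)
H₁: β₁ ≠ 0 (linear relationship exists)

Test statistic: t = β̂₁ / SE(β̂₁) = 3.3581 / 0.0847 = 39.6470

p < 0.0001: how often a slope estimate this far from 0 (in SE units) would arise by chance if β₁ were truly 0.

Decision rule: reject H₀ if p-value < α.
p-value < 0.0001 < α = 0.01 → reject H₀.

There is sufficient evidence at the 1% significance level to conclude that a linear relationship exists between x and y.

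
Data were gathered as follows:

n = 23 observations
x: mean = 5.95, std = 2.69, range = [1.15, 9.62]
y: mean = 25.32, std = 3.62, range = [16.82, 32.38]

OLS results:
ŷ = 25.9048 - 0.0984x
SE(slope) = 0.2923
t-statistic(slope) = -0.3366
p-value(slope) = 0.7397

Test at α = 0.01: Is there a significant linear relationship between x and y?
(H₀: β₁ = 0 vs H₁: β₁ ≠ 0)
p-value = 0.7397 ≥ α = 0.01, so we fail to reject H₀. The relationship is not significant.

Hypothesis test for the slope coefficient:

H₀: β₁ = 0 (no linear relationship)
H₁: β₁ ≠ 0 (linear relationship exists)

Test statistic: t = β̂₁ / SE(β̂₁) = -0.0984 / 0.2923 = -0.3366

p = 0.7397: how often a slope estimate this far from 0 (in SE units) would arise by chance if β₁ were truly 0.

Decision rule: reject H₀ if p-value < α.
p-value = 0.7397 ≥ α = 0.01 → fail to reject H₀.

At α = 0.01 the data do not provide convincing evidence of a nonzero slope.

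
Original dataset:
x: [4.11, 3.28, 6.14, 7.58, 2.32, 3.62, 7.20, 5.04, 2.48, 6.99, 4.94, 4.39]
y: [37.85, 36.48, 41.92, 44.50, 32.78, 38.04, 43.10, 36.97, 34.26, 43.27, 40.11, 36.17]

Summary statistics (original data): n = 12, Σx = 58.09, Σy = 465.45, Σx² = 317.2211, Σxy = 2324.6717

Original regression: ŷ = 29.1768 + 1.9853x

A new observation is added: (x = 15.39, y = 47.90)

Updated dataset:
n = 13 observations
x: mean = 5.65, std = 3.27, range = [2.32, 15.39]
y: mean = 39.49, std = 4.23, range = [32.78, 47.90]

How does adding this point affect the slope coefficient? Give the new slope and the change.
Adding the point moves β₁ from 1.9853 to 1.1550, i.e. it decreases by 0.8303 (-41.8%).

The new point has HIGH LEVERAGE: x = 15.39 is far from the original mean x̄ = 58.09/12 ≈ 4.84 (original range [2.32, 7.58]).

Step 1: Update the sums with the new point (n goes from 12 to 13)
Σx  = 58.09 + 15.39 = 73.48
Σy  = 465.45 + 47.90 = 513.35
Σx² = 317.2211 + 15.39² = 317.2211 + 236.8521 = 554.0732
Σxy = 2324.6717 + 15.39×47.90 = 2324.6717 + 737.1810 = 3061.8527

Step 2: Recompute the slope with b₁ = (nΣxy − ΣxΣy) / (nΣx² − (Σx)²)
Numerator   = 13×3061.8527 − 73.48×513.35 = 39804.0851 − 37720.9580 = 2083.1271
Denominator = 13×554.0732 − 73.48² = 7202.9516 − 5399.3104 = 1803.6412
b₁(new) = 2083.1271 / 1803.6412 = 1.1550

(Same formula on the original sums: (12×2324.6717 − 58.09×465.45) / (12×317.2211 − 58.09²) = 858.0699 / 432.2051 = 1.9853, matching the given fit.)

Step 3: Change in slope
Δβ₁ = 1.1550 − 1.9853 = -0.8303
Relative change = -0.8303 / 1.9853 × 100% = -41.8%
→ the slope decreases when the point is added.

Because the point sits below the extension of the original line at a high-leverage x, it tilts the fit down.
In practice: investigate whether it comes from the same population as the rest of the sample.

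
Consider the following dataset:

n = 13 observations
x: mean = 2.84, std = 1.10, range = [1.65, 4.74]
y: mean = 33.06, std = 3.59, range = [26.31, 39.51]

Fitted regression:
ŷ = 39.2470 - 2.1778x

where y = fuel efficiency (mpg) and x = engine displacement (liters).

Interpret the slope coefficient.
On average, fuel efficiency is about 2.1778 mpg lower for every extra liter of engine displacement.

β₁ = -2.1778 is the change in predicted fuel efficiency (mpg) per additional liter of engine displacement.

Interpretation:
- Engine displacement up by 1 liter → predicted fuel efficiency decreases by 2.1778 mpg
- This is a linear approximation: the same per-unit change is assumed across the whole observed x range

(β₀ = 39.2470 is the fitted value at x = 0 and is not part of the slope interpretation.)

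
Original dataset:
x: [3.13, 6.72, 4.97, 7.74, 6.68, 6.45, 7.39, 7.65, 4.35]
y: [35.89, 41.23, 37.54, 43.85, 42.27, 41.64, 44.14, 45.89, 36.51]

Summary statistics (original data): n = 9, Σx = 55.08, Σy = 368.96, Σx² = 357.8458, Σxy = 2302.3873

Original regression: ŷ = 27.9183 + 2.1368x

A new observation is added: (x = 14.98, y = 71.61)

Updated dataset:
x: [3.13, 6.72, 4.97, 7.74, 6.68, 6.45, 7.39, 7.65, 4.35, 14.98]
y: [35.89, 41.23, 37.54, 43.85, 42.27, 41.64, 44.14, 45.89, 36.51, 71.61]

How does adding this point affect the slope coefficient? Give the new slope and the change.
Adding the point moves β₁ from 2.1368 to 3.1559, i.e. it increases by 1.0191 (+47.7%).

The new point has HIGH LEVERAGE: x = 14.98 is far from the original mean x̄ = 55.08/9 ≈ 6.12 (original range [3.13, 7.74]).

Step 1: Update the sums with the new point (n goes from 9 to 10)
Σx  = 55.08 + 14.98 = 70.06
Σy  = 368.96 + 71.61 = 440.57
Σx² = 357.8458 + 14.98² = 357.8458 + 224.4004 = 582.2462
Σxy = 2302.3873 + 14.98×71.61 = 2302.3873 + 1072.7178 = 3375.1051

Step 2: Recompute the slope with b₁ = (nΣxy − ΣxΣy) / (nΣx² − (Σx)²)
Numerator   = 10×3375.1051 − 70.06×440.57 = 33751.0510 − 30866.3342 = 2884.7168
Denominator = 10×582.2462 − 70.06² = 5822.4620 − 4908.4036 = 914.0584
b₁(new) = 2884.7168 / 914.0584 = 3.1559

(Same formula on the original sums: (9×2302.3873 − 55.08×368.96) / (9×357.8458 − 55.08²) = 399.1689 / 186.8058 = 2.1368, matching the given fit.)

Step 3: Change in slope
Δβ₁ = 3.1559 − 2.1368 = +1.0191
Relative change = +1.0191 / 2.1368 × 100% = +47.7%
→ the slope increases when the point is added.

Because the point sits above the extension of the original line at a high-leverage x, it tilts the fit up.
In practice: examine leverage (hᵢ) and Cook's distance rather than deleting it automatically.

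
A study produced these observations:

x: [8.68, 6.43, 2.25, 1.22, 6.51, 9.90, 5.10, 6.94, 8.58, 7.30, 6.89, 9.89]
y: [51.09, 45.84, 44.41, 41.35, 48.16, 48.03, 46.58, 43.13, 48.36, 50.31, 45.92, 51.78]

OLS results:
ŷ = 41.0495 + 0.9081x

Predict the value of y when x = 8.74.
ŷ = 48.9863

Plug x = 8.74 into the fitted line:

ŷ = 41.0495 + 0.9081 × 8.74
ŷ = 41.0495 + 7.9368
ŷ = 48.9863

This is the fitted mean response at that x — an individual observation would come with a wider prediction interval.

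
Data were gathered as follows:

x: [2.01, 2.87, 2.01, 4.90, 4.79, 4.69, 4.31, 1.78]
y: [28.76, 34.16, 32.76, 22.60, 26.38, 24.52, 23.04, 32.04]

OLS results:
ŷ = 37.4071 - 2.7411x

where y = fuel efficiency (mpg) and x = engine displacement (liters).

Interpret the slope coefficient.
On average, fuel efficiency is about 2.7411 mpg lower for every extra liter of engine displacement.

The slope coefficient β₁ = -2.7411 represents the marginal effect of engine displacement on fuel efficiency.

Interpretation:
- Engine displacement up by 1 liter → predicted fuel efficiency decreases by 2.7411 mpg
- This is a linear approximation: the same per-unit change is assumed across the whole observed x range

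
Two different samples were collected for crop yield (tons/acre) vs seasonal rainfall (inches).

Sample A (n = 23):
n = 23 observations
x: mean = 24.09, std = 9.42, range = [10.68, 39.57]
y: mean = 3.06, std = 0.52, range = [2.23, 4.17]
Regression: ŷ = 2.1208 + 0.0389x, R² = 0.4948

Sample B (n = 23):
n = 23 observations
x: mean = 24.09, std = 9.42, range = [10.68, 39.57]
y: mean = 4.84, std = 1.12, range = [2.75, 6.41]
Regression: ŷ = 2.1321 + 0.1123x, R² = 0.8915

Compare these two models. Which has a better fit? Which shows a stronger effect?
Model B has the better fit (R² = 0.8915 vs 0.4948). Model B shows the stronger effect (|β₁| = 0.1123 vs 0.0389).

Model Comparison:

Fit — compare R²:
- Model A: R² = 0.4948 → 49.48% of variance in crop yield explained
- Model B: R² = 0.8915 → 89.15% of variance in crop yield explained
- 0.8915 > 0.4948 → Model B has the better fit

Which has the larger per-inch effect? (|β₁|)
- Model A: β₁ = 0.0389 → predicted crop yield rises 0.0389 tons/acre per additional inch of rainfall
- Model B: β₁ = 0.1123 → predicted crop yield rises 0.1123 tons/acre per additional inch of rainfall
- |0.0389| < |0.1123| → Model B shows the stronger marginal effect

Note: A better fit (higher R²) doesn't necessarily mean a more important relationship.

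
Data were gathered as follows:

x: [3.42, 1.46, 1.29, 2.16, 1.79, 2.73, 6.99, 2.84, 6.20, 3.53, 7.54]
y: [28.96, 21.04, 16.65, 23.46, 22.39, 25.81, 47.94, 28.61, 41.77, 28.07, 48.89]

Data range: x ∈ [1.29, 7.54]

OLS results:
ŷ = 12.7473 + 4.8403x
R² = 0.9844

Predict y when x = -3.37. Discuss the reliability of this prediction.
ŷ = -3.5645 (extrapolation — x = -3.37 lies outside [1.29, 7.54], so reliability is low).

Prediction calculation:
ŷ = 12.7473 + 4.8403 × (-3.37)
ŷ = -3.5645

Reliability:
- Data range: x ∈ [1.29, 7.54]
- Prediction point: x = -3.37 is 4.66 units below the observed range → this is EXTRAPOLATION, not interpolation

Why that matters here:
- R² describes fit only over the sampled x values; it says nothing about behaviour beyond them
- There are no observations near this x to validate the fitted line there

The R² = 0.9844 only validates the fit within [1.29, 7.54]; treat ŷ = -3.5645 with caution.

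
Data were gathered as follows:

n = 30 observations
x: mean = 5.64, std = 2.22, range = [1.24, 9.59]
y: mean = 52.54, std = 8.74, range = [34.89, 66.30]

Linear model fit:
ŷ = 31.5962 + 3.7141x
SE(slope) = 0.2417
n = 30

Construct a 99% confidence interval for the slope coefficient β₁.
The 99% CI for β₁ is (3.0462, 4.3820)

Confidence interval for the slope:

The 99% CI for β₁ is: β̂₁ ± t*(α/2, n-2) × SE(β̂₁)

Step 1: Find critical t-value
- Confidence level = 0.99
- Degrees of freedom = n - 2 = 30 - 2 = 28
- t*(α/2, 28) = 2.7633

Step 2: Calculate margin of error
Margin = 2.7633 × 0.2417 = 0.6679

Step 3: Construct interval
CI = 3.7141 ± 0.6679
CI = (3.0462, 4.3820)

Interpretation: We are 99% confident that the true slope β₁ lies between 3.0462 and 4.3820.
The interval does not include 0, suggesting a significant linear relationship.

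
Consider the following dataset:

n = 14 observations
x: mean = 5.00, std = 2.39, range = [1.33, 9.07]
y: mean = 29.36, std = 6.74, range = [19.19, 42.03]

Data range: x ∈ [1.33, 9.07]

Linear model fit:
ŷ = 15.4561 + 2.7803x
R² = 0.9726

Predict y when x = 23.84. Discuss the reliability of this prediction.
ŷ = 81.7385 (extrapolation — x = 23.84 lies outside [1.33, 9.07], so reliability is low).

Prediction calculation:
ŷ = 15.4561 + 2.7803 × 23.84
ŷ = 81.7385

Reliability:
- Data range: x ∈ [1.33, 9.07]
- Prediction point: x = 23.84 is 14.77 units above the observed range → this is EXTRAPOLATION, not interpolation

Why that matters here:
- R² describes fit only over the sampled x values; it says nothing about behaviour beyond them
- Real relationships often flatten, saturate, or turn nonlinear at extremes

Report the number if required, but flag clearly that it is an extrapolation.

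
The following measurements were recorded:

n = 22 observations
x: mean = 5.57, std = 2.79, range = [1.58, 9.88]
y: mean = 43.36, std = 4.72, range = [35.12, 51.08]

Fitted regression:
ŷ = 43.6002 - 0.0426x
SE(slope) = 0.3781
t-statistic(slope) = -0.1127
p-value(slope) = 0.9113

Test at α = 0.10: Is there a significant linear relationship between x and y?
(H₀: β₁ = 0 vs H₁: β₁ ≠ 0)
Since p-value = 0.9113 ≥ α = 0.10, fail to reject H₀ — the slope is not significantly different from 0.

Hypothesis test for the slope coefficient:

H₀: β₁ = 0 (no linear relationship)
H₁: β₁ ≠ 0 (linear relationship exists)

Test statistic: t = β̂₁ / SE(β̂₁) = -0.0426 / 0.3781 = -0.1127

With df = 20, the two-sided p-value for |t| = 0.1127 is 0.9113.

Decision rule: reject H₀ if p-value < α.
p-value = 0.9113 ≥ α = 0.10 → fail to reject H₀.

Conclusion: the linear association between x and y is not significant at the 10% level.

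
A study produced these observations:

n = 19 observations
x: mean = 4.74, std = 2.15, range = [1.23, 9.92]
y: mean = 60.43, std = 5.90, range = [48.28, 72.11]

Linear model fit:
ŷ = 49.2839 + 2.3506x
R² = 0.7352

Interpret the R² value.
About 73.52% of the variability in y is accounted for by the regression on x (R² = 0.7352) — a strong linear fit.

R² = 1 − SS_res/SS_tot compares the residual scatter to the total scatter of y about its mean.

Here R² = 0.7352:
- Explained: 73.52% of the variation in y
- Unexplained (residual): 100% − 73.52% = 26.48%
- Rule of thumb (below 0.3 weak; 0.3 to below 0.7 moderate; 0.7 and above strong) → strong

Note: R² never decreases when predictors are added, so it should not be used alone to compare models of different size.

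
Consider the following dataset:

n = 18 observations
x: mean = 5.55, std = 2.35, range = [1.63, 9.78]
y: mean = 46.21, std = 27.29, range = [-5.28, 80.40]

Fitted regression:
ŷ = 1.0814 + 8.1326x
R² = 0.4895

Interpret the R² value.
R² = 0.4895 means 48.95% of the variation in y is explained by the linear relationship with x. This indicates a moderate fit.

R² = 1 − SS_res/SS_tot compares the residual scatter to the total scatter of y about its mean.

Here R² = 0.4895:
- Explained: 48.95% of the variation in y
- Unexplained (residual): 100% − 48.95% = 51.05%
- Rule of thumb (below 0.3 weak; 0.3 to below 0.7 moderate; 0.7 and above strong) → moderate

Calculation: R² = 1 − (SS_res / SS_tot), where SS_res is the sum of squared residuals and SS_tot the total sum of squares.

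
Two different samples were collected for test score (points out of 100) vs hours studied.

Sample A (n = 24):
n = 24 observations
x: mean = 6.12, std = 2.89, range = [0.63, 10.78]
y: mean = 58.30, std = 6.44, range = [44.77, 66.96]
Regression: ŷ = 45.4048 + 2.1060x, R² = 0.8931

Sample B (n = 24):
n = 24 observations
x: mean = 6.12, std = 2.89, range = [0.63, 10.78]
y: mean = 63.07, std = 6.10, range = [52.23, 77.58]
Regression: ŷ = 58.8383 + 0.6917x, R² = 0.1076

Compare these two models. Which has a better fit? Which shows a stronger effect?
Model A has the better fit (R² = 0.8931 vs 0.1076). Model A shows the stronger effect (|β₁| = 2.1060 vs 0.6917).

Model Comparison:

Fit — compare R²:
- Model A: R² = 0.8931 → 89.31% of variance in test score explained
- Model B: R² = 0.1076 → 10.76% of variance in test score explained
- 0.8931 > 0.1076 → Model A has the better fit

Which has the larger per-hour effect? (|β₁|)
- Model A: β₁ = 2.1060 → predicted test score rises 2.1060 points per additional hour of study time
- Model B: β₁ = 0.6917 → predicted test score rises 0.6917 points per additional hour of study time
- |2.1060| > |0.6917| → Model A shows the stronger marginal effect

Note: R² measures how tightly points cluster around the line; β₁ measures how steep the line is — they answer different questions.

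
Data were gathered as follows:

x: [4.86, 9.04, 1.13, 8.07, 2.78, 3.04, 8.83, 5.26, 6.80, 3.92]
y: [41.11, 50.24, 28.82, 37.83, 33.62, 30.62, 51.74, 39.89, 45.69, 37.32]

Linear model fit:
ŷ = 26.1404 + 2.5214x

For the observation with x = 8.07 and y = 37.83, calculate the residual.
Residual = -8.6581

The residual is the difference between the actual value and the predicted value:

Residual = y - ŷ

Step 1: Calculate predicted value
ŷ = 26.1404 + 2.5214 × 8.07
ŷ = 46.4881

Step 2: Calculate residual
Residual = 37.83 - 46.4881
Residual = -8.6581

Interpretation: the model overestimates the actual value by 8.6581 at this point (negative residual → observation lies below the fitted line).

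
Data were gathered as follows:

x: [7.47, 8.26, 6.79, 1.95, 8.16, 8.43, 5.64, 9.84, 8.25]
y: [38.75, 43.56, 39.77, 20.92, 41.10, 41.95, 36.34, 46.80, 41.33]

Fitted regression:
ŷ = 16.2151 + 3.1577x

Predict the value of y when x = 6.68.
ŷ = 37.3085

x = 6.68 lies inside the observed range [1.95, 9.84], so the fitted equation applies directly:

ŷ = 16.2151 + 3.1577 × 6.68
ŷ = 16.2151 + 21.0934
ŷ = 37.3085

This is the fitted mean response at that x — an individual observation would come with a wider prediction interval.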